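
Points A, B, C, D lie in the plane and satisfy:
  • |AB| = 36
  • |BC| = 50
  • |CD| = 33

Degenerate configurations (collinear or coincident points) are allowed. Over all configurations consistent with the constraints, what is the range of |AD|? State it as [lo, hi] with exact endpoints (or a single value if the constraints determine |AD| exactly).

|AD| ∈ [0, 119]  (≈ [0.0000, 119.0000])

|AB| ∈ {36}
|BC| ∈ {50}
|CD| ∈ {33}
|AC| ∈ [14, 86]
|BD| ∈ [17, 83]
|AD| ∈ [0, 119]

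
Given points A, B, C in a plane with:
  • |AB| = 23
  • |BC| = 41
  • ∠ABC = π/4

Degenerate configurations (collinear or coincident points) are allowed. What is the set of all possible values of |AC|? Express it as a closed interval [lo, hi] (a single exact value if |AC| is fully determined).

|AB| ∈ {23}
|BC| ∈ {41}
|AC| ∈ {√(2210 - 943·√(2))}

|AC| = √(2210 - 943·√(2))  (≈ 29.6040)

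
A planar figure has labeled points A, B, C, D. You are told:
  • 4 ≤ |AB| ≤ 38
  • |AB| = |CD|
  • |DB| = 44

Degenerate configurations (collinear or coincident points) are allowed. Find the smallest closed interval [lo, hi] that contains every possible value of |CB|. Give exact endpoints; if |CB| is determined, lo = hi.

|AB| ∈ [4, 38]
|BD| ∈ {44}
|CD| ∈ [4, 38]
|AD| ∈ [6, 82]
|BC| ∈ [6, 82]
|AC| ∈ [0, 120]

|CB| ∈ [6, 82]  (≈ [6.0000, 82.0000])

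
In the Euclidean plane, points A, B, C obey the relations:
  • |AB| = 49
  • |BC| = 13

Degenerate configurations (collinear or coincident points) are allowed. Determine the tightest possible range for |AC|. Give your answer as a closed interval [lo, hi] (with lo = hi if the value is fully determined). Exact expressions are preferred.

|AB| ∈ {49}
|BC| ∈ {13}
|AC| ∈ [36, 62]

|AC| ∈ [36, 62]  (≈ [36.0000, 62.0000])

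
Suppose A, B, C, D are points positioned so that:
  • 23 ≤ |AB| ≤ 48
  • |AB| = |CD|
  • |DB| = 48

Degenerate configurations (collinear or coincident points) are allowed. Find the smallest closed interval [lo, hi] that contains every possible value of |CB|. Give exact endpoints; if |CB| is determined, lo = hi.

|CB| ∈ [0, 96]  (≈ [0.0000, 96.0000])

|AB| ∈ [23, 48]
|BD| ∈ {48}
|CD| ∈ [23, 48]
|AD| ∈ [0, 96]
|BC| ∈ [0, 96]
|AC| ∈ [0, 144]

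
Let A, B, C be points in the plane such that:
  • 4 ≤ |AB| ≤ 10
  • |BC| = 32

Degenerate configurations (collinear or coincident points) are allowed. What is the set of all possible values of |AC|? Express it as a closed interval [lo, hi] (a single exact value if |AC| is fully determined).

|AB| ∈ [4, 10]
|BC| ∈ {32}
|AC| ∈ [22, 42]

|AC| ∈ [22, 42]  (≈ [22.0000, 42.0000])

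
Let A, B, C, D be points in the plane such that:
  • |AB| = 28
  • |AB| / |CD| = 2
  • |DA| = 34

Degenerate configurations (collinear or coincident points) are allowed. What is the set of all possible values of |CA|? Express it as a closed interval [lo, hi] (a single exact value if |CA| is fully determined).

|CA| ∈ [20, 48]  (≈ [20.0000, 48.0000])

|AB| ∈ {28}
|AD| ∈ {34}
|CD| ∈ {14}
|BD| ∈ [6, 62]
|AC| ∈ [20, 48]
|BC| ∈ [0, 76]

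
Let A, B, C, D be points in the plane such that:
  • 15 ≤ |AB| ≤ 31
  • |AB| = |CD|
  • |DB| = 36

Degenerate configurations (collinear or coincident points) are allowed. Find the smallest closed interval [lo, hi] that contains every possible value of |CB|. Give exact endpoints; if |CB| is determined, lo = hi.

|CB| ∈ [5, 67]  (≈ [5.0000, 67.0000])

|AB| ∈ [15, 31]
|BD| ∈ {36}
|CD| ∈ [15, 31]
|AD| ∈ [5, 67]
|BC| ∈ [5, 67]
|AC| ∈ [0, 98]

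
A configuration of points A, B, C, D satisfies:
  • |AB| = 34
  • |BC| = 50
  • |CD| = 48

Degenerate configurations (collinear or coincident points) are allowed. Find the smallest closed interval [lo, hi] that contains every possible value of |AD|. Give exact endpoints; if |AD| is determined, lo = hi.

|AD| ∈ [0, 132]  (≈ [0.0000, 132.0000])

|AB| ∈ {34}
|BC| ∈ {50}
|CD| ∈ {48}
|AC| ∈ [16, 84]
|BD| ∈ [2, 98]
|AD| ∈ [0, 132]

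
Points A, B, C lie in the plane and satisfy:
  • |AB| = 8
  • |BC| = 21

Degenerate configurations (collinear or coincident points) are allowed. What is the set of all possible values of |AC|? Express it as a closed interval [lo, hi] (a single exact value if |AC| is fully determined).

|AC| ∈ [13, 29]  (≈ [13.0000, 29.0000])

|AB| ∈ {8}
|BC| ∈ {21}
|AC| ∈ [13, 29]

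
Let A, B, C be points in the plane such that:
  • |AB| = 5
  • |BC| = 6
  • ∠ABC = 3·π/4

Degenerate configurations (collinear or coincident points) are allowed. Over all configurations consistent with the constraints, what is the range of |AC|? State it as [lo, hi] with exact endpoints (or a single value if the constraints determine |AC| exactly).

|AB| ∈ {5}
|BC| ∈ {6}
|AC| ∈ {√(30·√(2) + 61)}

|AC| = √(30·√(2) + 61)  (≈ 10.1699)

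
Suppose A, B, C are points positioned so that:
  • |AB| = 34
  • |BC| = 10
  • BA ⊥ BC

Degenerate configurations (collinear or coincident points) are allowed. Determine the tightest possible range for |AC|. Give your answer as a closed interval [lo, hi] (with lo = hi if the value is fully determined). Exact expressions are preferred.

|AC| = 2·√(314)  (≈ 35.4401)

|AB| ∈ {34}
|BC| ∈ {10}
|AC| ∈ {2·√(314)}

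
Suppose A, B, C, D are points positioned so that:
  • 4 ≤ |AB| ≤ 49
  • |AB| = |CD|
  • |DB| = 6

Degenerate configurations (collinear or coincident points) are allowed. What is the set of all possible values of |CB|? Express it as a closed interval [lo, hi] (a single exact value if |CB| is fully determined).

|CB| ∈ [0, 55]  (≈ [0.0000, 55.0000])

|AB| ∈ [4, 49]
|BD| ∈ {6}
|CD| ∈ [4, 49]
|AD| ∈ [0, 55]
|BC| ∈ [0, 55]
|AC| ∈ [0, 104]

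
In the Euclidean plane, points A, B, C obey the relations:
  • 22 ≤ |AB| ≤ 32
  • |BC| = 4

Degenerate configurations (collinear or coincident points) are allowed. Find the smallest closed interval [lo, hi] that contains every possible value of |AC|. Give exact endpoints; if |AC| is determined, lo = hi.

|AC| ∈ [18, 36]  (≈ [18.0000, 36.0000])

|AB| ∈ [22, 32]
|BC| ∈ {4}
|AC| ∈ [18, 36]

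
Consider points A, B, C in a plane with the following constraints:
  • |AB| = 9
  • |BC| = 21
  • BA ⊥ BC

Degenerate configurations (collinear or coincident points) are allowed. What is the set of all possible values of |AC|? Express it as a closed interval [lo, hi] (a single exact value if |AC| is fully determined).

|AC| = 3·√(58)  (≈ 22.8473)

|AB| ∈ {9}
|BC| ∈ {21}
|AC| ∈ {3·√(58)}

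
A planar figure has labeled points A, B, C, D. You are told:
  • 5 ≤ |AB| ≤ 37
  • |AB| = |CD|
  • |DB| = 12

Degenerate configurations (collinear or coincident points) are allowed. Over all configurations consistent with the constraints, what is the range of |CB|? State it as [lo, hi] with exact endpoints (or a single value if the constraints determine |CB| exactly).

|AB| ∈ [5, 37]
|BD| ∈ {12}
|CD| ∈ [5, 37]
|AD| ∈ [0, 49]
|BC| ∈ [0, 49]
|AC| ∈ [0, 86]

|CB| ∈ [0, 49]  (≈ [0.0000, 49.0000])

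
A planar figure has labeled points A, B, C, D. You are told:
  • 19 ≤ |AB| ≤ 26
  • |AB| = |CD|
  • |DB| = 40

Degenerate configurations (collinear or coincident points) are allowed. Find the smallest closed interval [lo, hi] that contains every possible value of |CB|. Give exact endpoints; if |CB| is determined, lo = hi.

|AB| ∈ [19, 26]
|BD| ∈ {40}
|CD| ∈ [19, 26]
|AD| ∈ [14, 66]
|BC| ∈ [14, 66]
|AC| ∈ [0, 92]

|CB| ∈ [14, 66]  (≈ [14.0000, 66.0000])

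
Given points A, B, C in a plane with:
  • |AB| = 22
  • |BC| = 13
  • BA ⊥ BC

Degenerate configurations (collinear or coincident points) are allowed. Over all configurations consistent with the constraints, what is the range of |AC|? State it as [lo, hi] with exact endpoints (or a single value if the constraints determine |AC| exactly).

|AC| = √(653)  (≈ 25.5539)

|AB| ∈ {22}
|BC| ∈ {13}
|AC| ∈ {√(653)}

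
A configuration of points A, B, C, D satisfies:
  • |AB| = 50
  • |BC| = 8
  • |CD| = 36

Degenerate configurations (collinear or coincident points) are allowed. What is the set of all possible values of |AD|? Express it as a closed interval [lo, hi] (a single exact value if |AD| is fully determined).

|AB| ∈ {50}
|BC| ∈ {8}
|CD| ∈ {36}
|AC| ∈ [42, 58]
|BD| ∈ [28, 44]
|AD| ∈ [6, 94]

|AD| ∈ [6, 94]  (≈ [6.0000, 94.0000])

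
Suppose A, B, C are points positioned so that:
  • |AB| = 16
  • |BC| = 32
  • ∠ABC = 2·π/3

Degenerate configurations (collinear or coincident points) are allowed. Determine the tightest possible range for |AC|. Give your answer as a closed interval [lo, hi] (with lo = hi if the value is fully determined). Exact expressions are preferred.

|AB| ∈ {16}
|BC| ∈ {32}
|AC| ∈ {16·√(7)}

|AC| = 16·√(7)  (≈ 42.3320)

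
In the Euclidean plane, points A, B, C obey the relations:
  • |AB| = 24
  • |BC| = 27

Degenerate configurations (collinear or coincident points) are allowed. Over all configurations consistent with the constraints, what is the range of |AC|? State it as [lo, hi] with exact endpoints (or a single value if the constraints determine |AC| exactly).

|AB| ∈ {24}
|BC| ∈ {27}
|AC| ∈ [3, 51]

|AC| ∈ [3, 51]  (≈ [3.0000, 51.0000])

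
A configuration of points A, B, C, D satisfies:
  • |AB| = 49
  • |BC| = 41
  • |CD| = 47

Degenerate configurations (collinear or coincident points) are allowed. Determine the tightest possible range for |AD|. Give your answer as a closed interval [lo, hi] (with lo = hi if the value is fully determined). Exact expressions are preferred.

|AB| ∈ {49}
|BC| ∈ {41}
|CD| ∈ {47}
|AC| ∈ [8, 90]
|BD| ∈ [6, 88]
|AD| ∈ [0, 137]

|AD| ∈ [0, 137]  (≈ [0.0000, 137.0000])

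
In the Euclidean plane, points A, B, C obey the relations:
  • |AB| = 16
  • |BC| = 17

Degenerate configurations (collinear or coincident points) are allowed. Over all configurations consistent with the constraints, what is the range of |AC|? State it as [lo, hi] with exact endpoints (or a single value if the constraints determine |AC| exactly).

|AB| ∈ {16}
|BC| ∈ {17}
|AC| ∈ [1, 33]

|AC| ∈ [1, 33]  (≈ [1.0000, 33.0000])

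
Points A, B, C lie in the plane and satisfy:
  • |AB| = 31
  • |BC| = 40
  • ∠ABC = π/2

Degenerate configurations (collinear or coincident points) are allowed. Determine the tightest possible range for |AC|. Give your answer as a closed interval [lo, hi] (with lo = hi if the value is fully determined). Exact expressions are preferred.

|AC| = √(2561)  (≈ 50.6063)

|AB| ∈ {31}
|BC| ∈ {40}
|AC| ∈ {√(2561)}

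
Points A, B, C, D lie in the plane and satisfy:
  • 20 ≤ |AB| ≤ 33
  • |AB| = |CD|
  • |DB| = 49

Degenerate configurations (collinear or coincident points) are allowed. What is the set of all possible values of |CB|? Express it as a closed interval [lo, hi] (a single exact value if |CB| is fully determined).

|CB| ∈ [16, 82]  (≈ [16.0000, 82.0000])

|AB| ∈ [20, 33]
|BD| ∈ {49}
|CD| ∈ [20, 33]
|AD| ∈ [16, 82]
|BC| ∈ [16, 82]
|AC| ∈ [0, 115]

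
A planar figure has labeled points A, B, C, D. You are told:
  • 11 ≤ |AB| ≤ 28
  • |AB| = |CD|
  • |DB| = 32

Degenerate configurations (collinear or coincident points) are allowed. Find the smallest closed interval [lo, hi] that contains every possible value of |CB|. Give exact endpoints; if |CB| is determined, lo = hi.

|CB| ∈ [4, 60]  (≈ [4.0000, 60.0000])

|AB| ∈ [11, 28]
|BD| ∈ {32}
|CD| ∈ [11, 28]
|AD| ∈ [4, 60]
|BC| ∈ [4, 60]
|AC| ∈ [0, 88]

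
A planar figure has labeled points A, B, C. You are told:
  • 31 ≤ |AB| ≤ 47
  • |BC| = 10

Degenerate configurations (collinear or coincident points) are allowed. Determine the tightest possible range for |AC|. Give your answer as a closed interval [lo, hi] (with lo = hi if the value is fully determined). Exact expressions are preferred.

|AC| ∈ [21, 57]  (≈ [21.0000, 57.0000])

|AB| ∈ [31, 47]
|BC| ∈ {10}
|AC| ∈ [21, 57]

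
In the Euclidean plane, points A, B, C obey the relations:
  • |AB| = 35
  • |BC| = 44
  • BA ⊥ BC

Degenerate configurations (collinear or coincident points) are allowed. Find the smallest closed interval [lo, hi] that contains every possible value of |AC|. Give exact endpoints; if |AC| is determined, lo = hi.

|AC| = √(3161)  (≈ 56.2228)

|AB| ∈ {35}
|BC| ∈ {44}
|AC| ∈ {√(3161)}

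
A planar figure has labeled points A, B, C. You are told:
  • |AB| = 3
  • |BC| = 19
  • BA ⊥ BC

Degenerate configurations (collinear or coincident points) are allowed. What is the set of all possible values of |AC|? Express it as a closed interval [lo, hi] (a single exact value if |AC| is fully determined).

|AC| = √(370)  (≈ 19.2354)

|AB| ∈ {3}
|BC| ∈ {19}
|AC| ∈ {√(370)}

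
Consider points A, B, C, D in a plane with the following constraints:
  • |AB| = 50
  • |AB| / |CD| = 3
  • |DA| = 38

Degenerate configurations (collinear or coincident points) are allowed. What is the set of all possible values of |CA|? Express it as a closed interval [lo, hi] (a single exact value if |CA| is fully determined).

|CA| ∈ [64/3, 164/3]  (≈ [21.3333, 54.6667])

|AB| ∈ {50}
|AD| ∈ {38}
|CD| ∈ {50/3}
|BD| ∈ [12, 88]
|AC| ∈ [64/3, 164/3]
|BC| ∈ [0, 314/3]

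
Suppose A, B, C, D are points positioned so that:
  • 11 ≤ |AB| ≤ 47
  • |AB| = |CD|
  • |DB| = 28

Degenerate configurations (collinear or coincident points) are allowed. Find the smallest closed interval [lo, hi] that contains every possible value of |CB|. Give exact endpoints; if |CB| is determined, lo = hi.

|AB| ∈ [11, 47]
|BD| ∈ {28}
|CD| ∈ [11, 47]
|AD| ∈ [0, 75]
|BC| ∈ [0, 75]
|AC| ∈ [0, 122]

|CB| ∈ [0, 75]  (≈ [0.0000, 75.0000])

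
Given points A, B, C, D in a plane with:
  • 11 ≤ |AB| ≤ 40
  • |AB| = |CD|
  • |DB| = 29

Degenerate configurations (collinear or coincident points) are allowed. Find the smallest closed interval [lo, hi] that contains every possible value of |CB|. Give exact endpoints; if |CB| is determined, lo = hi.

|AB| ∈ [11, 40]
|BD| ∈ {29}
|CD| ∈ [11, 40]
|AD| ∈ [0, 69]
|BC| ∈ [0, 69]
|AC| ∈ [0, 109]

|CB| ∈ [0, 69]  (≈ [0.0000, 69.0000])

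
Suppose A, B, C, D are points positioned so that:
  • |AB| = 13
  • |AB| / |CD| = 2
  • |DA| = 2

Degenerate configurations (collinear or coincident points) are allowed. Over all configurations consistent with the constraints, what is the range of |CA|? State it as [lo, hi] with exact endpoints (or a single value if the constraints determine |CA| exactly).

|CA| ∈ [9/2, 17/2]  (≈ [4.5000, 8.5000])

|AB| ∈ {13}
|AD| ∈ {2}
|CD| ∈ {13/2}
|BD| ∈ [11, 15]
|AC| ∈ [9/2, 17/2]
|BC| ∈ [9/2, 43/2]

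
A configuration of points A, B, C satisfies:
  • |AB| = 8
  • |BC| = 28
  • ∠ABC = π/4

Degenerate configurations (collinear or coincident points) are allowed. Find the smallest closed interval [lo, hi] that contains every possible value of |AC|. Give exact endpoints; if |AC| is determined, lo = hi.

|AC| = 4·√(53 - 14·√(2))  (≈ 23.0481)

|AB| ∈ {8}
|BC| ∈ {28}
|AC| ∈ {4·√(53 - 14·√(2))}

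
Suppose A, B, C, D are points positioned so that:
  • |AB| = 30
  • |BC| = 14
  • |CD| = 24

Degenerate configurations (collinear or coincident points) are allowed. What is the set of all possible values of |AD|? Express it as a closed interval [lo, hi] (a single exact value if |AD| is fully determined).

|AD| ∈ [0, 68]  (≈ [0.0000, 68.0000])

|AB| ∈ {30}
|BC| ∈ {14}
|CD| ∈ {24}
|AC| ∈ [16, 44]
|BD| ∈ [10, 38]
|AD| ∈ [0, 68]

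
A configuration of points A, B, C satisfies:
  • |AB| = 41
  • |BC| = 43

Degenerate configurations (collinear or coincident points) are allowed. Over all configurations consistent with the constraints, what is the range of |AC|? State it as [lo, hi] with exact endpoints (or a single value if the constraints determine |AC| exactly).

|AB| ∈ {41}
|BC| ∈ {43}
|AC| ∈ [2, 84]

|AC| ∈ [2, 84]  (≈ [2.0000, 84.0000])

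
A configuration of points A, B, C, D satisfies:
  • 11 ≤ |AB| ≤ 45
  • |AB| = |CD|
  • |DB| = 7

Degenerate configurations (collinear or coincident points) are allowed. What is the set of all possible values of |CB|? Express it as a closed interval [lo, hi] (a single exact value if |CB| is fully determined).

|CB| ∈ [4, 52]  (≈ [4.0000, 52.0000])

|AB| ∈ [11, 45]
|BD| ∈ {7}
|CD| ∈ [11, 45]
|AD| ∈ [4, 52]
|BC| ∈ [4, 52]
|AC| ∈ [0, 97]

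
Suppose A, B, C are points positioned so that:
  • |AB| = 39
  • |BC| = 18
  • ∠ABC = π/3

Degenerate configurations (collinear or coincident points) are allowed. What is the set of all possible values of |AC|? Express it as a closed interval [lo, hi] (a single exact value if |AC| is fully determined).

|AC| = 3·√(127)  (≈ 33.8083)

|AB| ∈ {39}
|BC| ∈ {18}
|AC| ∈ {3·√(127)}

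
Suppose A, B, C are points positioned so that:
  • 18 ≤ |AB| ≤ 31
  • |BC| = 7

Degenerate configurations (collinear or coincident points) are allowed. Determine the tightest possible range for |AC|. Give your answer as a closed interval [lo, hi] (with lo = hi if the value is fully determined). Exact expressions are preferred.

|AC| ∈ [11, 38]  (≈ [11.0000, 38.0000])

|AB| ∈ [18, 31]
|BC| ∈ {7}
|AC| ∈ [11, 38]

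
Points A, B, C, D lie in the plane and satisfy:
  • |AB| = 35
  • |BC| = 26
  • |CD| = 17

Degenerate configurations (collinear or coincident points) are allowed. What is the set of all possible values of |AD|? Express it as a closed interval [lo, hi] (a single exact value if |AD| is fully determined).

|AB| ∈ {35}
|BC| ∈ {26}
|CD| ∈ {17}
|AC| ∈ [9, 61]
|BD| ∈ [9, 43]
|AD| ∈ [0, 78]

|AD| ∈ [0, 78]  (≈ [0.0000, 78.0000])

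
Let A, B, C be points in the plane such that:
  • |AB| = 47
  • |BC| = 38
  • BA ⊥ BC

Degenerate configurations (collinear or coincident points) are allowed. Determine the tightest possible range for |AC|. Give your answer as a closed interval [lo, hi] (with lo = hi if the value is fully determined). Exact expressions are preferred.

|AC| = √(3653)  (≈ 60.4401)

|AB| ∈ {47}
|BC| ∈ {38}
|AC| ∈ {√(3653)}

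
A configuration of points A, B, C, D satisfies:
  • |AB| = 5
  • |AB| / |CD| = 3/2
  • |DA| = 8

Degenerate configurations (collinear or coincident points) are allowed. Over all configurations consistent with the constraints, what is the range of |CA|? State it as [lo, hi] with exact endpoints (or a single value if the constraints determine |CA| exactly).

|AB| ∈ {5}
|AD| ∈ {8}
|CD| ∈ {10/3}
|BD| ∈ [3, 13]
|AC| ∈ [14/3, 34/3]
|BC| ∈ [0, 49/3]

|CA| ∈ [14/3, 34/3]  (≈ [4.6667, 11.3333])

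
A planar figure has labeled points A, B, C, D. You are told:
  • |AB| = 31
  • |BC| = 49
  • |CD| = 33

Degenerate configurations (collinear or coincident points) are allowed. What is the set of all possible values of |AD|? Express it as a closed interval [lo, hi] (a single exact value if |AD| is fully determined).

|AD| ∈ [0, 113]  (≈ [0.0000, 113.0000])

|AB| ∈ {31}
|BC| ∈ {49}
|CD| ∈ {33}
|AC| ∈ [18, 80]
|BD| ∈ [16, 82]
|AD| ∈ [0, 113]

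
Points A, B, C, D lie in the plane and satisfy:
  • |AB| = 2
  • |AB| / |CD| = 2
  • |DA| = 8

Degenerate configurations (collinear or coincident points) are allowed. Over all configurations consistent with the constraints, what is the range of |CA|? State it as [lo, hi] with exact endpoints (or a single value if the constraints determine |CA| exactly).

|AB| ∈ {2}
|AD| ∈ {8}
|CD| ∈ {1}
|BD| ∈ [6, 10]
|AC| ∈ [7, 9]
|BC| ∈ [5, 11]

|CA| ∈ [7, 9]  (≈ [7.0000, 9.0000])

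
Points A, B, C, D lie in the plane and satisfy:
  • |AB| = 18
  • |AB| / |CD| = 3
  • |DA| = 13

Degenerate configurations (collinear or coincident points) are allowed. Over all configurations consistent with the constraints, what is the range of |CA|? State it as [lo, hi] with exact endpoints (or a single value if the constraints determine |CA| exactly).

|CA| ∈ [7, 19]  (≈ [7.0000, 19.0000])

|AB| ∈ {18}
|AD| ∈ {13}
|CD| ∈ {6}
|BD| ∈ [5, 31]
|AC| ∈ [7, 19]
|BC| ∈ [0, 37]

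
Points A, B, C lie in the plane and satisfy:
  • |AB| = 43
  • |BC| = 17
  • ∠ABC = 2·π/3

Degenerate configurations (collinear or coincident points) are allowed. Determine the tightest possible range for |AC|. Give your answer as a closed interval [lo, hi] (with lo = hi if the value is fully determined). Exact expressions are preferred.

|AB| ∈ {43}
|BC| ∈ {17}
|AC| ∈ {√(2869)}

|AC| = √(2869)  (≈ 53.5630)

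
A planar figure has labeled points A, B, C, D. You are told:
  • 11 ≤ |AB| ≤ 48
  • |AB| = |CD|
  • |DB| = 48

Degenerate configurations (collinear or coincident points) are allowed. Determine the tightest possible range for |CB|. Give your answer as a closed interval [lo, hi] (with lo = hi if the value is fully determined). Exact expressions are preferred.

|CB| ∈ [0, 96]  (≈ [0.0000, 96.0000])

|AB| ∈ [11, 48]
|BD| ∈ {48}
|CD| ∈ [11, 48]
|AD| ∈ [0, 96]
|BC| ∈ [0, 96]
|AC| ∈ [0, 144]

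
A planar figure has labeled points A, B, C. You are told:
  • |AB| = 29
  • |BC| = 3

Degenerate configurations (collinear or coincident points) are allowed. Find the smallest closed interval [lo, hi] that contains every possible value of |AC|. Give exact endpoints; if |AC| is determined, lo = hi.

|AB| ∈ {29}
|BC| ∈ {3}
|AC| ∈ [26, 32]

|AC| ∈ [26, 32]  (≈ [26.0000, 32.0000])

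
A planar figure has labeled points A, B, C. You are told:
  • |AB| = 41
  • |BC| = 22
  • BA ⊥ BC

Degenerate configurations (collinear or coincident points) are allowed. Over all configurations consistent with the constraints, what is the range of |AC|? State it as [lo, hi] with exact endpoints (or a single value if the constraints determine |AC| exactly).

|AB| ∈ {41}
|BC| ∈ {22}
|AC| ∈ {√(2165)}

|AC| = √(2165)  (≈ 46.5296)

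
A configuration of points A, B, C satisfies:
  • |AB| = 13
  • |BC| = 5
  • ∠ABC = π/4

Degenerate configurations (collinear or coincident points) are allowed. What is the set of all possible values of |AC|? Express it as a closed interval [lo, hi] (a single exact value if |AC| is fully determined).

|AC| = √(194 - 65·√(2))  (≈ 10.1033)

|AB| ∈ {13}
|BC| ∈ {5}
|AC| ∈ {√(194 - 65·√(2))}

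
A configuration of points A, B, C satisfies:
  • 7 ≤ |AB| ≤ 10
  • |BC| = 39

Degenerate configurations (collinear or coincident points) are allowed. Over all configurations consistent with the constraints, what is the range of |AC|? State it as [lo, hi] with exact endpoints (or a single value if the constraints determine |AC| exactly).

|AB| ∈ [7, 10]
|BC| ∈ {39}
|AC| ∈ [29, 49]

|AC| ∈ [29, 49]  (≈ [29.0000, 49.0000])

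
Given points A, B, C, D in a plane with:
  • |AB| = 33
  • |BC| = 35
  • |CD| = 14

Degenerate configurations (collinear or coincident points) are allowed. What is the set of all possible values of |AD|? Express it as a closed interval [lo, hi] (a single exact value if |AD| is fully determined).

|AD| ∈ [0, 82]  (≈ [0.0000, 82.0000])

|AB| ∈ {33}
|BC| ∈ {35}
|CD| ∈ {14}
|AC| ∈ [2, 68]
|BD| ∈ [21, 49]
|AD| ∈ [0, 82]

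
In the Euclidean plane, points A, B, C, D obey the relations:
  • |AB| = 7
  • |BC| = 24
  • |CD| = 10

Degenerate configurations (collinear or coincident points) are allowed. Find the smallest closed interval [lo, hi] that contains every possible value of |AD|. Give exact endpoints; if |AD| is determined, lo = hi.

|AB| ∈ {7}
|BC| ∈ {24}
|CD| ∈ {10}
|AC| ∈ [17, 31]
|BD| ∈ [14, 34]
|AD| ∈ [7, 41]

|AD| ∈ [7, 41]  (≈ [7.0000, 41.0000])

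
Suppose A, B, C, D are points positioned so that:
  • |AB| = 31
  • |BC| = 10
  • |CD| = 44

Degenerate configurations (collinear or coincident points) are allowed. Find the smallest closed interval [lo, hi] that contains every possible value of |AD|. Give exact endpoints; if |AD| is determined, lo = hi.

|AD| ∈ [3, 85]  (≈ [3.0000, 85.0000])

|AB| ∈ {31}
|BC| ∈ {10}
|CD| ∈ {44}
|AC| ∈ [21, 41]
|BD| ∈ [34, 54]
|AD| ∈ [3, 85]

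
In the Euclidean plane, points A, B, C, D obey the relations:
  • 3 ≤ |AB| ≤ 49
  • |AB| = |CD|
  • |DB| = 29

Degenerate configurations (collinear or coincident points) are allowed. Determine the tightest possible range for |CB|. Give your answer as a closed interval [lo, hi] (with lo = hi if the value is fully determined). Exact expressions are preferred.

|CB| ∈ [0, 78]  (≈ [0.0000, 78.0000])

|AB| ∈ [3, 49]
|BD| ∈ {29}
|CD| ∈ [3, 49]
|AD| ∈ [0, 78]
|BC| ∈ [0, 78]
|AC| ∈ [0, 127]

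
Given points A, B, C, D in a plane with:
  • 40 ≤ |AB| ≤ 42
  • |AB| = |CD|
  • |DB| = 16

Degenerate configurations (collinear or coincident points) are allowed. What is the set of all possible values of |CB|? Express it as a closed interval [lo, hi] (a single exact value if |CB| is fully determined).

|CB| ∈ [24, 58]  (≈ [24.0000, 58.0000])

|AB| ∈ [40, 42]
|BD| ∈ {16}
|CD| ∈ [40, 42]
|AD| ∈ [24, 58]
|BC| ∈ [24, 58]
|AC| ∈ [0, 100]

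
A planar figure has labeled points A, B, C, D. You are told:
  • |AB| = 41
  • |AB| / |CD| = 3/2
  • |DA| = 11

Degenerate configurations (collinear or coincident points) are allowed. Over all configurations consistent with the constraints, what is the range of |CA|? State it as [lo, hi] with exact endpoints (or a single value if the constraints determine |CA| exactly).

|AB| ∈ {41}
|AD| ∈ {11}
|CD| ∈ {82/3}
|BD| ∈ [30, 52]
|AC| ∈ [49/3, 115/3]
|BC| ∈ [8/3, 238/3]

|CA| ∈ [49/3, 115/3]  (≈ [16.3333, 38.3333])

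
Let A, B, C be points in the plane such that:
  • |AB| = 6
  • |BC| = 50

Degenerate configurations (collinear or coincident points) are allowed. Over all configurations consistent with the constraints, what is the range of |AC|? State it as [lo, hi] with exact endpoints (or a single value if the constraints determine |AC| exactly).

|AC| ∈ [44, 56]  (≈ [44.0000, 56.0000])

|AB| ∈ {6}
|BC| ∈ {50}
|AC| ∈ [44, 56]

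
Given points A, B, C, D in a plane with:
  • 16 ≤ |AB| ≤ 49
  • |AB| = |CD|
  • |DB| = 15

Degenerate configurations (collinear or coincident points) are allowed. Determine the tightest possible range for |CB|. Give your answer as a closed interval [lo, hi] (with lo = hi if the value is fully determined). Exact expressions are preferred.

|CB| ∈ [1, 64]  (≈ [1.0000, 64.0000])

|AB| ∈ [16, 49]
|BD| ∈ {15}
|CD| ∈ [16, 49]
|AD| ∈ [1, 64]
|BC| ∈ [1, 64]
|AC| ∈ [0, 113]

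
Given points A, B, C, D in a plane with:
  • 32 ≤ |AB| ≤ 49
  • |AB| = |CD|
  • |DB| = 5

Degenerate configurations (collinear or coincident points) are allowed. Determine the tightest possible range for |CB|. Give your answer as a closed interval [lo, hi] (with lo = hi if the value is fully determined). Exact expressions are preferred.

|AB| ∈ [32, 49]
|BD| ∈ {5}
|CD| ∈ [32, 49]
|AD| ∈ [27, 54]
|BC| ∈ [27, 54]
|AC| ∈ [0, 103]

|CB| ∈ [27, 54]  (≈ [27.0000, 54.0000])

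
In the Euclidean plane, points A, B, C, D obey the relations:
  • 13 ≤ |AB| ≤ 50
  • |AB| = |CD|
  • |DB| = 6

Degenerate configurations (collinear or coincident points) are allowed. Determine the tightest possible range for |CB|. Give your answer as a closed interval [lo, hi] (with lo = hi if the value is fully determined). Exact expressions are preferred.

|CB| ∈ [7, 56]  (≈ [7.0000, 56.0000])

|AB| ∈ [13, 50]
|BD| ∈ {6}
|CD| ∈ [13, 50]
|AD| ∈ [7, 56]
|BC| ∈ [7, 56]
|AC| ∈ [0, 106]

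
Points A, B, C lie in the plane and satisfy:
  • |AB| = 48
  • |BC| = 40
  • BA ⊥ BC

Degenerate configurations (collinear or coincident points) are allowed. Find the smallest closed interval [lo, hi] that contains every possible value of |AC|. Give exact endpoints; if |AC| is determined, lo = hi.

|AC| = 8·√(61)  (≈ 62.4820)

|AB| ∈ {48}
|BC| ∈ {40}
|AC| ∈ {8·√(61)}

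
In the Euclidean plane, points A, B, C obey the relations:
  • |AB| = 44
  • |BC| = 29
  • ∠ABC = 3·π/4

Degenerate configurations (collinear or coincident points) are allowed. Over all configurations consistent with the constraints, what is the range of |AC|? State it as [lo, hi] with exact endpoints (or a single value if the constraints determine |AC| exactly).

|AC| = √(1276·√(2) + 2777)  (≈ 67.6870)

|AB| ∈ {44}
|BC| ∈ {29}
|AC| ∈ {√(1276·√(2) + 2777)}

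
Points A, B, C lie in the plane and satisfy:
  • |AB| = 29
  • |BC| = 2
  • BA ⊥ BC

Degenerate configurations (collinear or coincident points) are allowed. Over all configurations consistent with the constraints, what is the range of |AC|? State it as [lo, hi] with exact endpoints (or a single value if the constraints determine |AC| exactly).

|AB| ∈ {29}
|BC| ∈ {2}
|AC| ∈ {13·√(5)}

|AC| = 13·√(5)  (≈ 29.0689)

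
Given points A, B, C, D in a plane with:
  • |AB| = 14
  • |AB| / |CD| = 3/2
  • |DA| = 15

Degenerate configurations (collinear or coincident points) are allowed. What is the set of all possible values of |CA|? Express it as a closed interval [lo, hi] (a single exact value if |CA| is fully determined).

|AB| ∈ {14}
|AD| ∈ {15}
|CD| ∈ {28/3}
|BD| ∈ [1, 29]
|AC| ∈ [17/3, 73/3]
|BC| ∈ [0, 115/3]

|CA| ∈ [17/3, 73/3]  (≈ [5.6667, 24.3333])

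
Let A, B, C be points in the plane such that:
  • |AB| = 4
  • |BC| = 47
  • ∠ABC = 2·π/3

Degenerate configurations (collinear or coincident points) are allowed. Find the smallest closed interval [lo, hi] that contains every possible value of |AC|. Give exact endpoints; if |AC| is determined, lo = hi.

|AC| = √(2413)  (≈ 49.1223)

|AB| ∈ {4}
|BC| ∈ {47}
|AC| ∈ {√(2413)}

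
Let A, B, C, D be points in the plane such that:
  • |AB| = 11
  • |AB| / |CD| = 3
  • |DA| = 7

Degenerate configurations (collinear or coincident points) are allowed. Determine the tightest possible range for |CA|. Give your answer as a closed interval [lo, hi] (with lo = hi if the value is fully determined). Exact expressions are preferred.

|AB| ∈ {11}
|AD| ∈ {7}
|CD| ∈ {11/3}
|BD| ∈ [4, 18]
|AC| ∈ [10/3, 32/3]
|BC| ∈ [1/3, 65/3]

|CA| ∈ [10/3, 32/3]  (≈ [3.3333, 10.6667])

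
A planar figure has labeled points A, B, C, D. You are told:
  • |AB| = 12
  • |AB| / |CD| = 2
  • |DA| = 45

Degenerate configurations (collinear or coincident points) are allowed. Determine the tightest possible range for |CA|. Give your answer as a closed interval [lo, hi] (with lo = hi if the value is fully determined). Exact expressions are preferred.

|AB| ∈ {12}
|AD| ∈ {45}
|CD| ∈ {6}
|BD| ∈ [33, 57]
|AC| ∈ [39, 51]
|BC| ∈ [27, 63]

|CA| ∈ [39, 51]  (≈ [39.0000, 51.0000])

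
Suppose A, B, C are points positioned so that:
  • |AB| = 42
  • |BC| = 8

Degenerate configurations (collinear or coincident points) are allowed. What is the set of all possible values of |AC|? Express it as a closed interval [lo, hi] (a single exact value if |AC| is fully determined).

|AB| ∈ {42}
|BC| ∈ {8}
|AC| ∈ [34, 50]

|AC| ∈ [34, 50]  (≈ [34.0000, 50.0000])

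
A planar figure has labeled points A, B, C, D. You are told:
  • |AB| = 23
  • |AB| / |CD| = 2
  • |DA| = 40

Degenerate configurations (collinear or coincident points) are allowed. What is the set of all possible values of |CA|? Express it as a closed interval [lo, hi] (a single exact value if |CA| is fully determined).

|AB| ∈ {23}
|AD| ∈ {40}
|CD| ∈ {23/2}
|BD| ∈ [17, 63]
|AC| ∈ [57/2, 103/2]
|BC| ∈ [11/2, 149/2]

|CA| ∈ [57/2, 103/2]  (≈ [28.5000, 51.5000])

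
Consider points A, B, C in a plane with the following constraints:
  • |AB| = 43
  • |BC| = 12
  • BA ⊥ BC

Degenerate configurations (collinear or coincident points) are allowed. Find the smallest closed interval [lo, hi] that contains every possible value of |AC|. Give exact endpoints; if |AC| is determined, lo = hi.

|AC| = √(1993)  (≈ 44.6430)

|AB| ∈ {43}
|BC| ∈ {12}
|AC| ∈ {√(1993)}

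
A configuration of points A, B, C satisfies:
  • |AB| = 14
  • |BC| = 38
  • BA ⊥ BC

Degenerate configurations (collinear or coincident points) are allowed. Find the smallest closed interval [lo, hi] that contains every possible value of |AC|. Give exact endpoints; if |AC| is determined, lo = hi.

|AB| ∈ {14}
|BC| ∈ {38}
|AC| ∈ {2·√(410)}

|AC| = 2·√(410)  (≈ 40.4969)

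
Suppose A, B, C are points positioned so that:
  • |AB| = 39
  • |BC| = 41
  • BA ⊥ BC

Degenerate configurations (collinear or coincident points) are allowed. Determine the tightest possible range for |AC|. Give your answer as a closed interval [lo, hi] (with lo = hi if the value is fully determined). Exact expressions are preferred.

|AC| = √(3202)  (≈ 56.5862)

|AB| ∈ {39}
|BC| ∈ {41}
|AC| ∈ {√(3202)}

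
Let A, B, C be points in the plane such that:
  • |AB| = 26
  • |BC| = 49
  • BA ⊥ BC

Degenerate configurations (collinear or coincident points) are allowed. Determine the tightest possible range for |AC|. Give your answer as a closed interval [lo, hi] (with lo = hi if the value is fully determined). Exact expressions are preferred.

|AC| = √(3077)  (≈ 55.4707)

|AB| ∈ {26}
|BC| ∈ {49}
|AC| ∈ {√(3077)}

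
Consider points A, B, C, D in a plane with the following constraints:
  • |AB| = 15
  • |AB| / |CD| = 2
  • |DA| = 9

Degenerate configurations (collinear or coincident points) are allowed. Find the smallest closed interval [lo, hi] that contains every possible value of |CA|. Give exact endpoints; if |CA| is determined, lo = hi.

|CA| ∈ [3/2, 33/2]  (≈ [1.5000, 16.5000])

|AB| ∈ {15}
|AD| ∈ {9}
|CD| ∈ {15/2}
|BD| ∈ [6, 24]
|AC| ∈ [3/2, 33/2]
|BC| ∈ [0, 63/2]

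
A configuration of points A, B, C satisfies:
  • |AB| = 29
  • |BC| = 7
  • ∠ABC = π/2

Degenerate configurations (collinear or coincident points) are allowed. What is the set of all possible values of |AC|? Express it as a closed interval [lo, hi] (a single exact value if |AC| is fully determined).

|AC| = √(890)  (≈ 29.8329)

|AB| ∈ {29}
|BC| ∈ {7}
|AC| ∈ {√(890)}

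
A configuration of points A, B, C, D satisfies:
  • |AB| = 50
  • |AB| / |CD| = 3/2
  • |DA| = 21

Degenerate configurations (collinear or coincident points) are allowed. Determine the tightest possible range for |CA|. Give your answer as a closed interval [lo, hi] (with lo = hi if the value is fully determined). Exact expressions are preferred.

|CA| ∈ [37/3, 163/3]  (≈ [12.3333, 54.3333])

|AB| ∈ {50}
|AD| ∈ {21}
|CD| ∈ {100/3}
|BD| ∈ [29, 71]
|AC| ∈ [37/3, 163/3]
|BC| ∈ [0, 313/3]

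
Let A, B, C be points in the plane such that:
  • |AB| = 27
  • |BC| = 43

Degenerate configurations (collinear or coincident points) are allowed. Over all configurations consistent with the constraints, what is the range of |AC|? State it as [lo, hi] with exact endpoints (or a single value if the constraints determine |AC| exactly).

|AC| ∈ [16, 70]  (≈ [16.0000, 70.0000])

|AB| ∈ {27}
|BC| ∈ {43}
|AC| ∈ [16, 70]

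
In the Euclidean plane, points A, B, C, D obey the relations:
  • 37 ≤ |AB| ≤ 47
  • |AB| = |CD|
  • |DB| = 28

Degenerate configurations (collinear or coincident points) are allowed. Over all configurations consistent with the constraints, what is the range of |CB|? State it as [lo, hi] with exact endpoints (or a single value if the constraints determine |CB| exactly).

|AB| ∈ [37, 47]
|BD| ∈ {28}
|CD| ∈ [37, 47]
|AD| ∈ [9, 75]
|BC| ∈ [9, 75]
|AC| ∈ [0, 122]

|CB| ∈ [9, 75]  (≈ [9.0000, 75.0000])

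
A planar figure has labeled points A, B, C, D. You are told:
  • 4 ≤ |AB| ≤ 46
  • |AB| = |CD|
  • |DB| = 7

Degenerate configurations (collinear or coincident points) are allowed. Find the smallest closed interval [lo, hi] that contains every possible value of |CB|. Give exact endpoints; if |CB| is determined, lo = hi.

|CB| ∈ [0, 53]  (≈ [0.0000, 53.0000])

|AB| ∈ [4, 46]
|BD| ∈ {7}
|CD| ∈ [4, 46]
|AD| ∈ [0, 53]
|BC| ∈ [0, 53]
|AC| ∈ [0, 99]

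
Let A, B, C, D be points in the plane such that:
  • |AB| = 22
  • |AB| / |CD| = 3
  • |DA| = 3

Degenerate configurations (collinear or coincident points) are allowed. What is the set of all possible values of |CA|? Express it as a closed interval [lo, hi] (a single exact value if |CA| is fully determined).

|CA| ∈ [13/3, 31/3]  (≈ [4.3333, 10.3333])

|AB| ∈ {22}
|AD| ∈ {3}
|CD| ∈ {22/3}
|BD| ∈ [19, 25]
|AC| ∈ [13/3, 31/3]
|BC| ∈ [35/3, 97/3]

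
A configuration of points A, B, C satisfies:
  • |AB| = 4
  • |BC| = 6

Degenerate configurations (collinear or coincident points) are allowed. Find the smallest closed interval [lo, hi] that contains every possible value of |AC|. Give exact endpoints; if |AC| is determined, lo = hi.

|AC| ∈ [2, 10]  (≈ [2.0000, 10.0000])

|AB| ∈ {4}
|BC| ∈ {6}
|AC| ∈ [2, 10]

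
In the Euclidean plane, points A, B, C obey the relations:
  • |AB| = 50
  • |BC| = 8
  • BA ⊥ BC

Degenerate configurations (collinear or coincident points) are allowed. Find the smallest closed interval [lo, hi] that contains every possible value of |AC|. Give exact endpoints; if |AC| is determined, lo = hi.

|AB| ∈ {50}
|BC| ∈ {8}
|AC| ∈ {2·√(641)}

|AC| = 2·√(641)  (≈ 50.6360)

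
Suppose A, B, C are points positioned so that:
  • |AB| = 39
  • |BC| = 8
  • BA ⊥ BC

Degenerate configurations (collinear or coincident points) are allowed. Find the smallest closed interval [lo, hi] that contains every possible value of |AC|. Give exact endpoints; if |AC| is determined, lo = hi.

|AC| = √(1585)  (≈ 39.8121)

|AB| ∈ {39}
|BC| ∈ {8}
|AC| ∈ {√(1585)}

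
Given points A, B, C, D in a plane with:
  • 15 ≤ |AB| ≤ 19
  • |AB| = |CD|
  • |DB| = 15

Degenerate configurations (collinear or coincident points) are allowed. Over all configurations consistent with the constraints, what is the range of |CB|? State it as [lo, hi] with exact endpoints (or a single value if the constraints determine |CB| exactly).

|CB| ∈ [0, 34]  (≈ [0.0000, 34.0000])

|AB| ∈ [15, 19]
|BD| ∈ {15}
|CD| ∈ [15, 19]
|AD| ∈ [0, 34]
|BC| ∈ [0, 34]
|AC| ∈ [0, 53]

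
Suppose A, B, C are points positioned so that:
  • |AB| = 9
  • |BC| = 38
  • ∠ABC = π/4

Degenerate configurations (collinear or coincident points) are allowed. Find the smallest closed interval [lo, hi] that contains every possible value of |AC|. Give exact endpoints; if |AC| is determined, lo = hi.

|AB| ∈ {9}
|BC| ∈ {38}
|AC| ∈ {√(1525 - 342·√(2))}

|AC| = √(1525 - 342·√(2))  (≈ 32.2698)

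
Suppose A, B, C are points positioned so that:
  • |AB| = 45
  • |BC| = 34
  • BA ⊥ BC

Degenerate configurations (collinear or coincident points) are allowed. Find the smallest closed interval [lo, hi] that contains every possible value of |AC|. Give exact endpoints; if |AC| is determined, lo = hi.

|AB| ∈ {45}
|BC| ∈ {34}
|AC| ∈ {√(3181)}

|AC| = √(3181)  (≈ 56.4004)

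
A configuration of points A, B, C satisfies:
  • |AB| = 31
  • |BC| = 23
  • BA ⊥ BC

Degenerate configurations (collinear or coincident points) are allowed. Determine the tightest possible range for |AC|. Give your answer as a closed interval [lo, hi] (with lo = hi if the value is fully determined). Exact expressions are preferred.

|AC| = √(1490)  (≈ 38.6005)

|AB| ∈ {31}
|BC| ∈ {23}
|AC| ∈ {√(1490)}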